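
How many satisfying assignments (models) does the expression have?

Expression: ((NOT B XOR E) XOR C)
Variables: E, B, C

Satisfying assignments: (0,0,0), (0,1,1), (1,0,1), (1,1,0)
Count: 4 out of 8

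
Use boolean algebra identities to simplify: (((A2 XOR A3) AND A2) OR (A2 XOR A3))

By absorption (E OR (E AND v) = E):
= (A2 XOR A3)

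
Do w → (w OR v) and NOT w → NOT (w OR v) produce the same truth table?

No, Inverse is not equivalent to original (counterexample: v=1, w=0)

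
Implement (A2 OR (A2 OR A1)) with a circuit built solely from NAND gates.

((A2 NAND A2) NAND (((A2 NAND A2) NAND (A1 NAND A1)) NAND ((A2 NAND A2) NAND (A1 NAND A1))))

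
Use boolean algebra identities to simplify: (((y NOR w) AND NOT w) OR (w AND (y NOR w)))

By distribution ((E AND v) OR (E AND NOT v) = E):
= (y NOR w)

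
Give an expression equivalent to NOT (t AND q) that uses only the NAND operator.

(((t NAND q) NAND (t NAND q)) NAND ((t NAND q) NAND (t NAND q)))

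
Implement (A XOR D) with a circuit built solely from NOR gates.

((((A NOR D) NOR (A NOR D)) NOR ((A NOR D) NOR (A NOR D))) NOR ((((A NOR A) NOR (D NOR D)) NOR ((A NOR A) NOR (D NOR D))) NOR (((A NOR A) NOR (D NOR D)) NOR ((A NOR A) NOR (D NOR D)))))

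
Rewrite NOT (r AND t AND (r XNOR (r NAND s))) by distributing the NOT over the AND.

NOT r OR NOT t OR NOT (r XNOR (r NAND s))
De Morgan's: NOT(AND of terms) = OR of negations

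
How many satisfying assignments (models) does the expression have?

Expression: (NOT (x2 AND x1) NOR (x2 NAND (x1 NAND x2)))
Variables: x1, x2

No assignment satisfies the expression.
Count: 0 out of 4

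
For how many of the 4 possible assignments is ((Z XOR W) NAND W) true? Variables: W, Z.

Satisfying assignments: (0,0), (0,1), (1,1)
Count: 3 out of 4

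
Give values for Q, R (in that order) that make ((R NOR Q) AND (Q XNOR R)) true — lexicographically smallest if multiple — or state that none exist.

Q=0, R=0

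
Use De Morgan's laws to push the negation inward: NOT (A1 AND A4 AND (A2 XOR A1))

NOT A1 OR NOT A4 OR NOT (A2 XOR A1)
De Morgan's: NOT(AND of terms) = OR of negations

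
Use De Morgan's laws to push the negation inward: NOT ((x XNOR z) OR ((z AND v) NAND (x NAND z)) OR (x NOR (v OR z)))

NOT (x XNOR z) AND NOT ((z AND v) NAND (x NAND z)) AND NOT (x NOR (v OR z))
De Morgan's: NOT(OR of terms) = AND of negations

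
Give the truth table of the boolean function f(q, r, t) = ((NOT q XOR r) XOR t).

q | r | t | Output
------------------
0 | 0 | 0 | 1
0 | 0 | 1 | 0
0 | 1 | 0 | 0
0 | 1 | 1 | 1
1 | 0 | 0 | 0
1 | 0 | 1 | 1
1 | 1 | 0 | 1
1 | 1 | 1 | 0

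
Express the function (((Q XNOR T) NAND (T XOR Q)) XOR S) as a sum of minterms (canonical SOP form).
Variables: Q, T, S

Σm(0, 2, 4, 6) = (NOT Q AND NOT T AND NOT S) OR (NOT Q AND T AND NOT S) OR (Q AND NOT T AND NOT S) OR (Q AND T AND NOT S)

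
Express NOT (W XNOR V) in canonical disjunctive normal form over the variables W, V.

(NOT W AND V) OR (W AND NOT V)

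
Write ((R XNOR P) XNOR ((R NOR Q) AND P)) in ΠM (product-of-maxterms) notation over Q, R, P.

ΠM(0, 1, 3, 4, 7) = (Q OR R OR P) AND (Q OR R OR NOT P) AND (Q OR NOT R OR NOT P) AND (NOT Q OR R OR P) AND (NOT Q OR NOT R OR NOT P)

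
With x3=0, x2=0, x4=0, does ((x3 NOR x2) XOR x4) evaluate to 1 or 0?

Substituting: ((0 NOR 0) XOR 0)
= 1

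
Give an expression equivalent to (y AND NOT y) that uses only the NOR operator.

((y NOR y) NOR ((y NOR y) NOR (y NOR y)))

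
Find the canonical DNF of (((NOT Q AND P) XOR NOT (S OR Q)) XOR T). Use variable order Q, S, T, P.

(NOT Q AND NOT S AND NOT T AND NOT P) OR (NOT Q AND NOT S AND T AND P) OR (NOT Q AND S AND NOT T AND P) OR (NOT Q AND S AND T AND NOT P) OR (Q AND NOT S AND T AND NOT P) OR (Q AND NOT S AND T AND P) OR (Q AND S AND T AND NOT P) OR (Q AND S AND T AND P)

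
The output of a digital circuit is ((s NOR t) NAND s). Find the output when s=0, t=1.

Substituting: ((0 NOR 1) NAND 0)
= 1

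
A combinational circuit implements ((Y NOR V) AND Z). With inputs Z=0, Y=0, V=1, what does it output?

Substituting: ((0 NOR 1) AND 0)
= 0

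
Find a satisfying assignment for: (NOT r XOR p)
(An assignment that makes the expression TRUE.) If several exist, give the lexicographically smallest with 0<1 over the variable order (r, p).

r=0, p=0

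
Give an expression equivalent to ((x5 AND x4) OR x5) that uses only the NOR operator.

((((x5 NOR x5) NOR (x4 NOR x4)) NOR x5) NOR (((x5 NOR x5) NOR (x4 NOR x4)) NOR x5))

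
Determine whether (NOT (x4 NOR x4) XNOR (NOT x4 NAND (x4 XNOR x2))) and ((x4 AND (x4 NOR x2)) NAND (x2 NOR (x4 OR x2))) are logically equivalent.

No. Counterexample: with x4=0, x2=1, Expression 1 = 0 but Expression 2 = 1.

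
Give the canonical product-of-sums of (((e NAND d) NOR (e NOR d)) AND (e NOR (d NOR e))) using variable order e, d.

ΠM(0, 1, 2, 3) = (e OR d) AND (e OR NOT d) AND (NOT e OR d) AND (NOT e OR NOT d)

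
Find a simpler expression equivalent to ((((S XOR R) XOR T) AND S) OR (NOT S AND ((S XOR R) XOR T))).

By distribution ((E AND v) OR (E AND NOT v) = E):
= ((S XOR R) XOR T)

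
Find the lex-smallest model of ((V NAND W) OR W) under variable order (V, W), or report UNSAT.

V=0, W=0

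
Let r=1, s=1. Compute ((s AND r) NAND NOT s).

Substituting: ((1 AND 1) NAND NOT 1)
= 1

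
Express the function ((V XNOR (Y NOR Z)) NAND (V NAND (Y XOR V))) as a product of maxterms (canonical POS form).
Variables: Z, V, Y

ΠM(1, 4, 5) = (Z OR V OR NOT Y) AND (NOT Z OR V OR Y) AND (NOT Z OR V OR NOT Y)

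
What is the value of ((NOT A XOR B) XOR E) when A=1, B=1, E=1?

Substituting: ((NOT 1 XOR 1) XOR 1)
= 0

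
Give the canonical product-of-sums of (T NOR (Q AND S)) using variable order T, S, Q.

ΠM(3, 4, 5, 6, 7) = (T OR NOT S OR NOT Q) AND (NOT T OR S OR Q) AND (NOT T OR S OR NOT Q) AND (NOT T OR NOT S OR Q) AND (NOT T OR NOT S OR NOT Q)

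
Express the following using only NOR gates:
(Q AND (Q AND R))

((Q NOR Q) NOR (((Q NOR Q) NOR (R NOR R)) NOR ((Q NOR Q) NOR (R NOR R))))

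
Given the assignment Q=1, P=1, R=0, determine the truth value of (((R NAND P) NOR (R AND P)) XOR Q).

Substituting: (((0 NAND 1) NOR (0 AND 1)) XOR 1)
= 1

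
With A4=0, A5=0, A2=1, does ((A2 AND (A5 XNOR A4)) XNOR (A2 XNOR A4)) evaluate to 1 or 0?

Substituting: ((1 AND (0 XNOR 0)) XNOR (1 XNOR 0))
= 0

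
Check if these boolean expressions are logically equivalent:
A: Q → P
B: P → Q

No, Converse is not equivalent to original (counterexample: Q=0, P=1)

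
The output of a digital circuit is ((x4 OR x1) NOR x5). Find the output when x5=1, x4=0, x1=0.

Substituting: ((0 OR 0) NOR 1)
= 0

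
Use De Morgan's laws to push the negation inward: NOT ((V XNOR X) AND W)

NOT (V XNOR X) OR NOT W
De Morgan's: NOT(AND of terms) = OR of negations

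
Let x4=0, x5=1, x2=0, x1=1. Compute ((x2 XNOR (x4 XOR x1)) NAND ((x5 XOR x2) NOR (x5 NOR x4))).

Substituting: ((0 XNOR (0 XOR 1)) NAND ((1 XOR 0) NOR (1 NOR 0)))
= 1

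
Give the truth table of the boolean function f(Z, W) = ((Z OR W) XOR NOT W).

Z | W | Output
--------------
0 | 0 | 1
0 | 1 | 1
1 | 0 | 0
1 | 1 | 1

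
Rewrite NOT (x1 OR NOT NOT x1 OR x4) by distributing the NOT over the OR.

NOT x1 AND NOT x1 AND NOT x4
De Morgan's: NOT(OR of terms) = AND of negations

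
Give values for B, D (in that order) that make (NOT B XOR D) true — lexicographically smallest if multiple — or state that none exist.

B=0, D=0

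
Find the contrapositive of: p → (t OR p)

Contrapositive: NOT (t OR p) → NOT p
Note: A statement and its contrapositive are logically equivalent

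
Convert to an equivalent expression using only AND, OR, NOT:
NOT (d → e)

d AND NOT e
(Negated implication: NOT(A → B) = A AND NOT B)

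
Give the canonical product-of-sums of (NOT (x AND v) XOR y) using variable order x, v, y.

ΠM(1, 3, 5, 6) = (x OR v OR NOT y) AND (x OR NOT v OR NOT y) AND (NOT x OR v OR NOT y) AND (NOT x OR NOT v OR y)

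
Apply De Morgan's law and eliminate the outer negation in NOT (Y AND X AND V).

NOT Y OR NOT X OR NOT V
De Morgan's: NOT(AND of terms) = OR of negations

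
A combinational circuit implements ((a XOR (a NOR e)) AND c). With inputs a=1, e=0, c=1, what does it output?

Substituting: ((1 XOR (1 NOR 0)) AND 1)
= 1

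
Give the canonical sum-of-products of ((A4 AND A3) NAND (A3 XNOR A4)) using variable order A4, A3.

Σm(0, 1, 2) = (NOT A4 AND NOT A3) OR (NOT A4 AND A3) OR (A4 AND NOT A3)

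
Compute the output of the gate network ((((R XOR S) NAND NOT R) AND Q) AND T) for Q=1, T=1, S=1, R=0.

Substituting: ((((0 XOR 1) NAND NOT 0) AND 1) AND 1)
= 0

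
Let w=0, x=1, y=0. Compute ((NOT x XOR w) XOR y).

Substituting: ((NOT 1 XOR 0) XOR 0)
= 0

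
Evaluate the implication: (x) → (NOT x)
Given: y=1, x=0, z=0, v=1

Antecedent (x) = 0; consequent (NOT x) = 1.
0 → 1 = 1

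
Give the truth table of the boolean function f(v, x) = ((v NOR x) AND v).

v | x | Output
--------------
0 | 0 | 0
0 | 1 | 0
1 | 0 | 0
1 | 1 | 0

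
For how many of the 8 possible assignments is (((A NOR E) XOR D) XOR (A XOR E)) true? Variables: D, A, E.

Satisfying assignments: (0,0,0), (0,0,1), (0,1,0), (1,1,1)
Count: 4 out of 8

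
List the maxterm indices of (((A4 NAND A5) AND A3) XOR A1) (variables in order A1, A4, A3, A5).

ΠM(0, 1, 4, 5, 7, 10, 11, 14) = (A1 OR A4 OR A3 OR A5) AND (A1 OR A4 OR A3 OR NOT A5) AND (A1 OR NOT A4 OR A3 OR A5) AND (A1 OR NOT A4 OR A3 OR NOT A5) AND (A1 OR NOT A4 OR NOT A3 OR NOT A5) AND (NOT A1 OR A4 OR NOT A3 OR A5) AND (NOT A1 OR A4 OR NOT A3 OR NOT A5) AND (NOT A1 OR NOT A4 OR NOT A3 OR A5)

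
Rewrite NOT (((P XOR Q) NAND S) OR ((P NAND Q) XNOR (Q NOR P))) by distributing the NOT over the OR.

NOT ((P XOR Q) NAND S) AND NOT ((P NAND Q) XNOR (Q NOR P))
De Morgan's: NOT(OR of terms) = AND of negations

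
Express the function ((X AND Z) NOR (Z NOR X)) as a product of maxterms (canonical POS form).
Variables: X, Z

ΠM(0, 3) = (X OR Z) AND (NOT X OR NOT Z)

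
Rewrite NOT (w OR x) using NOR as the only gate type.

(((w NOR x) NOR (w NOR x)) NOR ((w NOR x) NOR (w NOR x)))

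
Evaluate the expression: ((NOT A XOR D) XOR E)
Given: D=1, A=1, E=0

Substituting: ((NOT 1 XOR 1) XOR 0)
= 1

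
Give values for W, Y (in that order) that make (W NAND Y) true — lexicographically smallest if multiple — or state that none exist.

W=0, Y=0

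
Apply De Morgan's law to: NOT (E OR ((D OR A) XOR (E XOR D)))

NOT E AND NOT ((D OR A) XOR (E XOR D))
De Morgan's: NOT(OR of terms) = AND of negations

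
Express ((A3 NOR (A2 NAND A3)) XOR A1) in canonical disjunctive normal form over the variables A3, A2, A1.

(NOT A3 AND NOT A2 AND A1) OR (NOT A3 AND A2 AND A1) OR (A3 AND NOT A2 AND A1) OR (A3 AND A2 AND A1)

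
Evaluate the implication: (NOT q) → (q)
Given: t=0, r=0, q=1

Antecedent (NOT q) = 0; consequent (q) = 1.
0 → 1 = 1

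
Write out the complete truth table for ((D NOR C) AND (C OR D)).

D | C | Output
--------------
0 | 0 | 0
0 | 1 | 0
1 | 0 | 0
1 | 1 | 0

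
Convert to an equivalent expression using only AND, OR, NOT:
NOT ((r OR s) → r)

(r OR s) AND NOT r
(Negated implication: NOT(A → B) = A AND NOT B)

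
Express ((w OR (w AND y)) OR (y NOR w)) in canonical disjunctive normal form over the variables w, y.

(NOT w AND NOT y) OR (w AND NOT y) OR (w AND y)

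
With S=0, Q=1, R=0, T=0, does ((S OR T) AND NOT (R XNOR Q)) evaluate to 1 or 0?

Substituting: ((0 OR 0) AND NOT (0 XNOR 1))
= 0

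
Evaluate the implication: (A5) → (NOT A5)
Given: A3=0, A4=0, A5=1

Antecedent (A5) = 1; consequent (NOT A5) = 0.
1 → 0 = 0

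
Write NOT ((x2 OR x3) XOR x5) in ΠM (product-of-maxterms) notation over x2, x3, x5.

ΠM(1, 2, 4, 6) = (x2 OR x3 OR NOT x5) AND (x2 OR NOT x3 OR x5) AND (NOT x2 OR x3 OR x5) AND (NOT x2 OR NOT x3 OR x5)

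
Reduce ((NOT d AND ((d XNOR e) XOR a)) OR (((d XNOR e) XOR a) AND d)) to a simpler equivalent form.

By distribution ((E AND v) OR (E AND NOT v) = E):
= ((d XNOR e) XOR a)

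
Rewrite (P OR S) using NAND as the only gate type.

((P NAND P) NAND (S NAND S))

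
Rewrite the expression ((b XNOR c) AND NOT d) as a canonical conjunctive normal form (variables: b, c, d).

(b OR c OR NOT d) AND (b OR NOT c OR d) AND (b OR NOT c OR NOT d) AND (NOT b OR c OR d) AND (NOT b OR c OR NOT d) AND (NOT b OR NOT c OR NOT d)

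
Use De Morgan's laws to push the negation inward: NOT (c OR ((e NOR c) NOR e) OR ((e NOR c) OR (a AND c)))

NOT c AND NOT ((e NOR c) NOR e) AND NOT ((e NOR c) OR (a AND c))
De Morgan's: NOT(OR of terms) = AND of negations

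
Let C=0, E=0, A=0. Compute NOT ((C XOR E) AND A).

Substituting: NOT ((0 XOR 0) AND 0)
= 1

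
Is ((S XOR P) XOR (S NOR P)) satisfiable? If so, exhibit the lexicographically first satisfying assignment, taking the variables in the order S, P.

S=0, P=0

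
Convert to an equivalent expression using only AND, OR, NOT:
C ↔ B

(C AND B) OR (NOT C AND NOT B)
(Biconditional = both true or both false)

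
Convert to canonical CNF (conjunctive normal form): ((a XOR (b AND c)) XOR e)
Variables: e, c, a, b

(e OR c OR a OR b) AND (e OR c OR a OR NOT b) AND (e OR NOT c OR a OR b) AND (e OR NOT c OR NOT a OR NOT b) AND (NOT e OR c OR NOT a OR b) AND (NOT e OR c OR NOT a OR NOT b) AND (NOT e OR NOT c OR a OR NOT b) AND (NOT e OR NOT c OR NOT a OR b)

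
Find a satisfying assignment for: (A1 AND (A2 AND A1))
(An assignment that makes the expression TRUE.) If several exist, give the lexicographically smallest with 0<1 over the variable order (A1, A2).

A1=1, A2=1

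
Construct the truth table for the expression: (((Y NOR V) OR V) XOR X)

X | Y | V | Output
------------------
0 | 0 | 0 | 1
0 | 0 | 1 | 1
0 | 1 | 0 | 0
0 | 1 | 1 | 1
1 | 0 | 0 | 0
1 | 0 | 1 | 0
1 | 1 | 0 | 1
1 | 1 | 1 | 0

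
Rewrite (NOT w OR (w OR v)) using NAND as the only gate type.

(((w NAND w) NAND (w NAND w)) NAND (((w NAND w) NAND (v NAND v)) NAND ((w NAND w) NAND (v NAND v))))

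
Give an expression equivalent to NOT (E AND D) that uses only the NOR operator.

(((E NOR E) NOR (D NOR D)) NOR ((E NOR E) NOR (D NOR D)))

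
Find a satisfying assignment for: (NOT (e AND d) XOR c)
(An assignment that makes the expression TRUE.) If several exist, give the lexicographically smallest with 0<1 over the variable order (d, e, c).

d=0, e=0, c=0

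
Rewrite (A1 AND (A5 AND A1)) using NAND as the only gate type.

((A1 NAND ((A5 NAND A1) NAND (A5 NAND A1))) NAND (A1 NAND ((A5 NAND A1) NAND (A5 NAND A1))))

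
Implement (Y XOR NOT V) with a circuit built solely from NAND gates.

((Y NAND (Y NAND (V NAND V))) NAND ((V NAND V) NAND (Y NAND (V NAND V))))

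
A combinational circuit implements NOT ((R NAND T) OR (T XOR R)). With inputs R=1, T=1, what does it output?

Substituting: NOT ((1 NAND 1) OR (1 XOR 1))
= 1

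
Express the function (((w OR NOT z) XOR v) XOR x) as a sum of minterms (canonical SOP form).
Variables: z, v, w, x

Σm(0, 2, 5, 7, 9, 10, 12, 15) = (NOT z AND NOT v AND NOT w AND NOT x) OR (NOT z AND NOT v AND w AND NOT x) OR (NOT z AND v AND NOT w AND x) OR (NOT z AND v AND w AND x) OR (z AND NOT v AND NOT w AND x) OR (z AND NOT v AND w AND NOT x) OR (z AND v AND NOT w AND NOT x) OR (z AND v AND w AND x)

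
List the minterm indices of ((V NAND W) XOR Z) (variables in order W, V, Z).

Σm(0, 2, 4, 7) = (NOT W AND NOT V AND NOT Z) OR (NOT W AND V AND NOT Z) OR (W AND NOT V AND NOT Z) OR (W AND V AND Z)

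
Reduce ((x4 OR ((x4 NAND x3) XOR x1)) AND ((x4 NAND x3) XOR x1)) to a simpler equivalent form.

By absorption (E AND (E OR v) = E):
= ((x4 NAND x3) XOR x1)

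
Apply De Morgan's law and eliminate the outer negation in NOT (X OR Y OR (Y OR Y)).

NOT X AND NOT Y AND NOT (Y OR Y)
De Morgan's: NOT(OR of terms) = AND of negations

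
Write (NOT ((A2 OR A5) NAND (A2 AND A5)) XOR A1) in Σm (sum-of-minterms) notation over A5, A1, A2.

Σm(2, 3, 5, 6) = (NOT A5 AND A1 AND NOT A2) OR (NOT A5 AND A1 AND A2) OR (A5 AND NOT A1 AND A2) OR (A5 AND A1 AND NOT A2)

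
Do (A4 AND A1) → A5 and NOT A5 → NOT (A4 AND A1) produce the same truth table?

Yes, Contrapositive is always equivalent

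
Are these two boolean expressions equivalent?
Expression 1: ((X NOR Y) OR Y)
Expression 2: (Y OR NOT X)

Yes, they are equivalent — the two output columns agree on all 4 assignments:
Y | X | Expression 1 | Expression 2
-----------------------------------
0 | 0 | 1 | 1
0 | 1 | 0 | 0
1 | 0 | 1 | 1
1 | 1 | 1 | 1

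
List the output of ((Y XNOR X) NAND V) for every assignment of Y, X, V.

Y | X | V | Output
------------------
0 | 0 | 0 | 1
0 | 0 | 1 | 0
0 | 1 | 0 | 1
0 | 1 | 1 | 1
1 | 0 | 0 | 1
1 | 0 | 1 | 1
1 | 1 | 0 | 1
1 | 1 | 1 | 0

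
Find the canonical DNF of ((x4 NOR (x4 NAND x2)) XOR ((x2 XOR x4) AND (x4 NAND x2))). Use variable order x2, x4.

(NOT x2 AND x4) OR (x2 AND NOT x4)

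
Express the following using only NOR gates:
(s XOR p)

((((s NOR p) NOR (s NOR p)) NOR ((s NOR p) NOR (s NOR p))) NOR ((((s NOR s) NOR (p NOR p)) NOR ((s NOR s) NOR (p NOR p))) NOR (((s NOR s) NOR (p NOR p)) NOR ((s NOR s) NOR (p NOR p)))))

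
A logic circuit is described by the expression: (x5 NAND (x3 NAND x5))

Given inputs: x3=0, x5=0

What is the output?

Substituting: (0 NAND (0 NAND 0))
= 1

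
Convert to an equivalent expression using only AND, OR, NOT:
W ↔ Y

(W AND Y) OR (NOT W AND NOT Y)
(Biconditional = both true or both false)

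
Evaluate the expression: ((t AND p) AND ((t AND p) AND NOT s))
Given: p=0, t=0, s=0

Substituting: ((0 AND 0) AND ((0 AND 0) AND NOT 0))
= 0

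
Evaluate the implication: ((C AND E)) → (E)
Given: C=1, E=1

Antecedent ((C AND E)) = 1; consequent (E) = 1.
1 → 1 = 1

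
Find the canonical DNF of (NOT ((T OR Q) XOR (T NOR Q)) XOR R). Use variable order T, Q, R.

(NOT T AND NOT Q AND R) OR (NOT T AND Q AND R) OR (T AND NOT Q AND R) OR (T AND Q AND R)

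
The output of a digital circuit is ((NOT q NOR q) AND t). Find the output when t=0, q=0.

Substituting: ((NOT 0 NOR 0) AND 0)
= 0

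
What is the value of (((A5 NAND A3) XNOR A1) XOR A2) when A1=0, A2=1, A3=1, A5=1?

Substituting: (((1 NAND 1) XNOR 0) XOR 1)
= 0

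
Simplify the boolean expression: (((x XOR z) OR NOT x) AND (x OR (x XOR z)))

By distribution ((E OR v) AND (E OR NOT v) = E):
= (x XOR z)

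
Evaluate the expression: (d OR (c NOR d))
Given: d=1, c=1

Substituting: (1 OR (1 NOR 1))
= 1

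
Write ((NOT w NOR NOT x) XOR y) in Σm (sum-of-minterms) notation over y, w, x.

Σm(3, 4, 5, 6) = (NOT y AND w AND x) OR (y AND NOT w AND NOT x) OR (y AND NOT w AND x) OR (y AND w AND NOT x)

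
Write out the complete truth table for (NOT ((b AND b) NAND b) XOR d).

b | d | Output
--------------
0 | 0 | 0
0 | 1 | 1
1 | 0 | 1
1 | 1 | 0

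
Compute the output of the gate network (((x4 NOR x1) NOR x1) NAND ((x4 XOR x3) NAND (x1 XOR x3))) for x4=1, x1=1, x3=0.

Substituting: (((1 NOR 1) NOR 1) NAND ((1 XOR 0) NAND (1 XOR 0)))
= 1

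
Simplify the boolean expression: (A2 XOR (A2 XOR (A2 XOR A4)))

By XOR self-cancellation ((E XOR v) XOR v = E):
= (A2 XOR A4)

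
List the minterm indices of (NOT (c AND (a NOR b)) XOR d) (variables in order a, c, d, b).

Σm(0, 1, 5, 6, 8, 9, 12, 13) = (NOT a AND NOT c AND NOT d AND NOT b) OR (NOT a AND NOT c AND NOT d AND b) OR (NOT a AND c AND NOT d AND b) OR (NOT a AND c AND d AND NOT b) OR (a AND NOT c AND NOT d AND NOT b) OR (a AND NOT c AND NOT d AND b) OR (a AND c AND NOT d AND NOT b) OR (a AND c AND NOT d AND b)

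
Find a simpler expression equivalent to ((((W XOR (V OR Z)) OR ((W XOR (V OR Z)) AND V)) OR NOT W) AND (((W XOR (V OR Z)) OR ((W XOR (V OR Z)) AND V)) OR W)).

By distribution ((E OR v) AND (E OR NOT v) = E) then absorption (E OR (E AND v) = E):
= (W XOR (V OR Z))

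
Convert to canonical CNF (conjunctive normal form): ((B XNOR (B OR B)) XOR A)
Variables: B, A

(B OR NOT A) AND (NOT B OR NOT A)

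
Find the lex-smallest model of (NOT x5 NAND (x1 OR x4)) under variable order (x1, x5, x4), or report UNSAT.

x1=0, x5=0, x4=0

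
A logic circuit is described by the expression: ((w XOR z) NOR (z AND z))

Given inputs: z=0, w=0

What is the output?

Substituting: ((0 XOR 0) NOR (0 AND 0))
= 1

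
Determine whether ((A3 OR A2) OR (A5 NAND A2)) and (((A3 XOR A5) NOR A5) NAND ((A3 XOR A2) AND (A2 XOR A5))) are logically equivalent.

No. Counterexample: with A5=0, A2=1, A3=0, Expression 1 = 1 but Expression 2 = 0.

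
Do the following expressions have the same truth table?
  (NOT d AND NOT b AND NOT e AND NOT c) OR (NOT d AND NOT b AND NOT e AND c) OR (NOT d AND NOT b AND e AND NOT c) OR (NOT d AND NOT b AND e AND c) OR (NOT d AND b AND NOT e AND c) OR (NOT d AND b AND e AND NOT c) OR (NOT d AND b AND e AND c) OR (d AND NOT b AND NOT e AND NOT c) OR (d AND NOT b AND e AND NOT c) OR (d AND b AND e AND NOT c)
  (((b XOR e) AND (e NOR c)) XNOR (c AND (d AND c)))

Yes, they are equivalent — the two output columns agree on all 16 assignments:
d | b | e | c | Expression 1 | Expression 2
-------------------------------------------
0 | 0 | 0 | 0 | 1 | 1
0 | 0 | 0 | 1 | 1 | 1
0 | 0 | 1 | 0 | 1 | 1
0 | 0 | 1 | 1 | 1 | 1
0 | 1 | 0 | 0 | 0 | 0
0 | 1 | 0 | 1 | 1 | 1
0 | 1 | 1 | 0 | 1 | 1
0 | 1 | 1 | 1 | 1 | 1
1 | 0 | 0 | 0 | 1 | 1
1 | 0 | 0 | 1 | 0 | 0
1 | 0 | 1 | 0 | 1 | 1
1 | 0 | 1 | 1 | 0 | 0
1 | 1 | 0 | 0 | 0 | 0
1 | 1 | 0 | 1 | 0 | 0
1 | 1 | 1 | 0 | 1 | 1
1 | 1 | 1 | 1 | 0 | 0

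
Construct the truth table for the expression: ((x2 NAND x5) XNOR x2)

x5 | x2 | Output
----------------
0 | 0 | 0
0 | 1 | 1
1 | 0 | 0
1 | 1 | 0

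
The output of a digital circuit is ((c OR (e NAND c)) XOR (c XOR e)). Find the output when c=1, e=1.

Substituting: ((1 OR (1 NAND 1)) XOR (1 XOR 1))
= 1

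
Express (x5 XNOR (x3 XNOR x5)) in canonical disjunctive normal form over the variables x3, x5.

(x3 AND NOT x5) OR (x3 AND x5)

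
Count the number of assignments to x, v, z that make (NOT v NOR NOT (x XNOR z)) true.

Satisfying assignments: (0,1,0), (1,1,1)
Count: 2 out of 8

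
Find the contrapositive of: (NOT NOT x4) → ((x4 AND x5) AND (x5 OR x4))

Contrapositive: NOT ((x4 AND x5) AND (x5 OR x4)) → NOT x4
Note: A statement and its contrapositive are logically equivalent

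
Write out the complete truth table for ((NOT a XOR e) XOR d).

e | a | d | Output
------------------
0 | 0 | 0 | 1
0 | 0 | 1 | 0
0 | 1 | 0 | 0
0 | 1 | 1 | 1
1 | 0 | 0 | 0
1 | 0 | 1 | 1
1 | 1 | 0 | 1
1 | 1 | 1 | 0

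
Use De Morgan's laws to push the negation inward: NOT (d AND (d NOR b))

NOT d OR NOT (d NOR b)
De Morgan's: NOT(AND of terms) = OR of negations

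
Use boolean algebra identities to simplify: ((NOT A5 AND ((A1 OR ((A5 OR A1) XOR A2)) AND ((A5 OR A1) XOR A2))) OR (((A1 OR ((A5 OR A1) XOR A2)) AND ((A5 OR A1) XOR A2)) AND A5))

By distribution ((E AND v) OR (E AND NOT v) = E) then absorption (E AND (E OR v) = E):
= ((A5 OR A1) XOR A2)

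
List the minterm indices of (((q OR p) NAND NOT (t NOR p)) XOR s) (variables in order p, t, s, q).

Σm(0, 1, 4, 7, 10, 11, 14, 15) = (NOT p AND NOT t AND NOT s AND NOT q) OR (NOT p AND NOT t AND NOT s AND q) OR (NOT p AND t AND NOT s AND NOT q) OR (NOT p AND t AND s AND q) OR (p AND NOT t AND s AND NOT q) OR (p AND NOT t AND s AND q) OR (p AND t AND s AND NOT q) OR (p AND t AND s AND q)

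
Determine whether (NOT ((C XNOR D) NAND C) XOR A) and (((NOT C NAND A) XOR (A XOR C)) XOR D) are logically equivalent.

No. Counterexample: with D=0, A=0, C=0, Expression 1 = 0 but Expression 2 = 1.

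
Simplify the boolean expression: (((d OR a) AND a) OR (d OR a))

By absorption (E OR (E AND v) = E):
= (d OR a)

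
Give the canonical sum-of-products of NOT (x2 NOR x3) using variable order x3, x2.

Σm(1, 2, 3) = (NOT x3 AND x2) OR (x3 AND NOT x2) OR (x3 AND x2)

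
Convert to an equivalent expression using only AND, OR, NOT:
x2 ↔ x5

(x2 AND x5) OR (NOT x2 AND NOT x5)
(Biconditional = both true or both false)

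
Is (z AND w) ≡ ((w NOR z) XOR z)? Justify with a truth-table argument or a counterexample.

No. Counterexample: with w=0, z=0, Expression 1 = 0 but Expression 2 = 1.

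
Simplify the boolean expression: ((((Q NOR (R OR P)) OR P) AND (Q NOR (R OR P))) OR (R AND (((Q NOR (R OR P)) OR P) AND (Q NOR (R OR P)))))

By absorption (E OR (E AND v) = E) then absorption (E AND (E OR v) = E):
= (Q NOR (R OR P))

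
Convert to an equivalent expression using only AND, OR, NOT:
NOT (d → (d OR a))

d AND NOT (d OR a)
(Negated implication: NOT(A → B) = A AND NOT B)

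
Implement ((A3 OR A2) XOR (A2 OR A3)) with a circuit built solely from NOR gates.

((((((A3 NOR A2) NOR (A3 NOR A2)) NOR ((A2 NOR A3) NOR (A2 NOR A3))) NOR (((A3 NOR A2) NOR (A3 NOR A2)) NOR ((A2 NOR A3) NOR (A2 NOR A3)))) NOR ((((A3 NOR A2) NOR (A3 NOR A2)) NOR ((A2 NOR A3) NOR (A2 NOR A3))) NOR (((A3 NOR A2) NOR (A3 NOR A2)) NOR ((A2 NOR A3) NOR (A2 NOR A3))))) NOR ((((((A3 NOR A2) NOR (A3 NOR A2)) NOR ((A3 NOR A2) NOR (A3 NOR A2))) NOR (((A2 NOR A3) NOR (A2 NOR A3)) NOR ((A2 NOR A3) NOR (A2 NOR A3)))) NOR ((((A3 NOR A2) NOR (A3 NOR A2)) NOR ((A3 NOR A2) NOR (A3 NOR A2))) NOR (((A2 NOR A3) NOR (A2 NOR A3)) NOR ((A2 NOR A3) NOR (A2 NOR A3))))) NOR (((((A3 NOR A2) NOR (A3 NOR A2)) NOR ((A3 NOR A2) NOR (A3 NOR A2))) NOR (((A2 NOR A3) NOR (A2 NOR A3)) NOR ((A2 NOR A3) NOR (A2 NOR A3)))) NOR ((((A3 NOR A2) NOR (A3 NOR A2)) NOR ((A3 NOR A2) NOR (A3 NOR A2))) NOR (((A2 NOR A3) NOR (A2 NOR A3)) NOR ((A2 NOR A3) NOR (A2 NOR A3)))))))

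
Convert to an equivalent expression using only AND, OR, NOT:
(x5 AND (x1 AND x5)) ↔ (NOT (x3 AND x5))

((x5 AND (x1 AND x5)) AND (NOT (x3 AND x5))) OR (NOT (x5 AND (x1 AND x5)) AND (x3 AND x5))
(Biconditional = both true or both false)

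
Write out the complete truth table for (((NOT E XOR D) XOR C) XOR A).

E | D | C | A | Output
----------------------
0 | 0 | 0 | 0 | 1
0 | 0 | 0 | 1 | 0
0 | 0 | 1 | 0 | 0
0 | 0 | 1 | 1 | 1
0 | 1 | 0 | 0 | 0
0 | 1 | 0 | 1 | 1
0 | 1 | 1 | 0 | 1
0 | 1 | 1 | 1 | 0
1 | 0 | 0 | 0 | 0
1 | 0 | 0 | 1 | 1
1 | 0 | 1 | 0 | 1
1 | 0 | 1 | 1 | 0
1 | 1 | 0 | 0 | 1
1 | 1 | 0 | 1 | 0
1 | 1 | 1 | 0 | 0
1 | 1 | 1 | 1 | 1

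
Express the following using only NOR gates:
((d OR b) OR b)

((((d NOR b) NOR (d NOR b)) NOR b) NOR (((d NOR b) NOR (d NOR b)) NOR b))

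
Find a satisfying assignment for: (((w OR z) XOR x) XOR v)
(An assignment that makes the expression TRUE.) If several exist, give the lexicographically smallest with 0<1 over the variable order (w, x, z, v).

w=0, x=0, z=0, v=1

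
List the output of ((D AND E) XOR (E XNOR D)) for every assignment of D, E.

D | E | Output
--------------
0 | 0 | 1
0 | 1 | 0
1 | 0 | 0
1 | 1 | 0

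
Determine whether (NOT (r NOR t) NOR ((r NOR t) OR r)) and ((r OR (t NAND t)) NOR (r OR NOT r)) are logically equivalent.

Yes, they are equivalent — the two output columns agree on all 4 assignments:
t | r | Expression 1 | Expression 2
-----------------------------------
0 | 0 | 0 | 0
0 | 1 | 0 | 0
1 | 0 | 0 | 0
1 | 1 | 0 | 0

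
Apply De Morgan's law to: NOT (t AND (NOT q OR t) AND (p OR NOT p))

NOT t OR NOT (NOT q OR t) OR NOT (p OR NOT p)
De Morgan's: NOT(AND of terms) = OR of negations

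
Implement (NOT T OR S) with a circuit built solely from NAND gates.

(((T NAND T) NAND (T NAND T)) NAND (S NAND S))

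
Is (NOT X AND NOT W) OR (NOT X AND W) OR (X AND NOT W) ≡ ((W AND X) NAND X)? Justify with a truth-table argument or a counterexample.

Yes, they are equivalent — the two output columns agree on all 4 assignments:
X | W | Expression 1 | Expression 2
-----------------------------------
0 | 0 | 1 | 1
0 | 1 | 1 | 1
1 | 0 | 1 | 1
1 | 1 | 0 | 0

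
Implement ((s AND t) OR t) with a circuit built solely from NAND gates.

((((s NAND t) NAND (s NAND t)) NAND ((s NAND t) NAND (s NAND t))) NAND (t NAND t))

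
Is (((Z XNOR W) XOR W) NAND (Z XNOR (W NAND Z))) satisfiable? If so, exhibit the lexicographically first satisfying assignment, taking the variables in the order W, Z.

W=0, Z=0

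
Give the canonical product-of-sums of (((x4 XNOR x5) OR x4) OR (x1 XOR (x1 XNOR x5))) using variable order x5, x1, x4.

ΠM(4, 6) = (NOT x5 OR x1 OR x4) AND (NOT x5 OR NOT x1 OR x4)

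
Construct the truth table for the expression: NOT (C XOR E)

E | C | Output
--------------
0 | 0 | 1
0 | 1 | 0
1 | 0 | 0
1 | 1 | 1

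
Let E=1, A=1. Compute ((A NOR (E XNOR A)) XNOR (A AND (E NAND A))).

Substituting: ((1 NOR (1 XNOR 1)) XNOR (1 AND (1 NAND 1)))
= 1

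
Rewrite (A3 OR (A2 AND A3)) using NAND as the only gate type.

((A3 NAND A3) NAND (((A2 NAND A3) NAND (A2 NAND A3)) NAND ((A2 NAND A3) NAND (A2 NAND A3))))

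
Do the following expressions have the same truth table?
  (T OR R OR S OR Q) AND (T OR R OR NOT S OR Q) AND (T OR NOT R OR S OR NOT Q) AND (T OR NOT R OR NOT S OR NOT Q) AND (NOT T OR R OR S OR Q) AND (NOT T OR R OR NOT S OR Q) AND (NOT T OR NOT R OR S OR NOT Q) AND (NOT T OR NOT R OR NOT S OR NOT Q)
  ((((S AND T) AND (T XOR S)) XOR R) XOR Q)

Yes, they are equivalent — the two output columns agree on all 16 assignments:
T | R | S | Q | Expression 1 | Expression 2
-------------------------------------------
0 | 0 | 0 | 0 | 0 | 0
0 | 0 | 0 | 1 | 1 | 1
0 | 0 | 1 | 0 | 0 | 0
0 | 0 | 1 | 1 | 1 | 1
0 | 1 | 0 | 0 | 1 | 1
0 | 1 | 0 | 1 | 0 | 0
0 | 1 | 1 | 0 | 1 | 1
0 | 1 | 1 | 1 | 0 | 0
1 | 0 | 0 | 0 | 0 | 0
1 | 0 | 0 | 1 | 1 | 1
1 | 0 | 1 | 0 | 0 | 0
1 | 0 | 1 | 1 | 1 | 1
1 | 1 | 0 | 0 | 1 | 1
1 | 1 | 0 | 1 | 0 | 0
1 | 1 | 1 | 0 | 1 | 1
1 | 1 | 1 | 1 | 0 | 0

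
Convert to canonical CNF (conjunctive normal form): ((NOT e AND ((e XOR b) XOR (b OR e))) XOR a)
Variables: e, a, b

(e OR a OR b) AND (e OR a OR NOT b) AND (NOT e OR a OR b) AND (NOT e OR a OR NOT b)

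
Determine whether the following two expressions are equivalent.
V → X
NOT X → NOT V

Yes, Contrapositive is always equivalent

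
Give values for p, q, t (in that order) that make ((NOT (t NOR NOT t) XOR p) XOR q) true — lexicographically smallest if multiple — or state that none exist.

p=0, q=0, t=0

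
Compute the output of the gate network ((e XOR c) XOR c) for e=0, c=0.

Substituting: ((0 XOR 0) XOR 0)
= 0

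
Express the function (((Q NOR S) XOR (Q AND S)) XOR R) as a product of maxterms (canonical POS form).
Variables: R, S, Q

ΠM(1, 2, 4, 7) = (R OR S OR NOT Q) AND (R OR NOT S OR Q) AND (NOT R OR S OR Q) AND (NOT R OR NOT S OR NOT Q)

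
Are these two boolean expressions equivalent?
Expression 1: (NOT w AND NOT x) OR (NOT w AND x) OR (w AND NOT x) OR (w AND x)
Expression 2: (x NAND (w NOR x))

Yes, they are equivalent — the two output columns agree on all 4 assignments:
w | x | Expression 1 | Expression 2
-----------------------------------
0 | 0 | 1 | 1
0 | 1 | 1 | 1
1 | 0 | 1 | 1
1 | 1 | 1 | 1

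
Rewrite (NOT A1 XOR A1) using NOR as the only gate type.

(((((A1 NOR A1) NOR A1) NOR ((A1 NOR A1) NOR A1)) NOR (((A1 NOR A1) NOR A1) NOR ((A1 NOR A1) NOR A1))) NOR (((((A1 NOR A1) NOR (A1 NOR A1)) NOR (A1 NOR A1)) NOR (((A1 NOR A1) NOR (A1 NOR A1)) NOR (A1 NOR A1))) NOR ((((A1 NOR A1) NOR (A1 NOR A1)) NOR (A1 NOR A1)) NOR (((A1 NOR A1) NOR (A1 NOR A1)) NOR (A1 NOR A1)))))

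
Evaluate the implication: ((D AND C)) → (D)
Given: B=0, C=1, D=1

Antecedent ((D AND C)) = 1; consequent (D) = 1.
1 → 1 = 1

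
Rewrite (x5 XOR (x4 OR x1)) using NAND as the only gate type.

((x5 NAND (x5 NAND ((x4 NAND x4) NAND (x1 NAND x1)))) NAND (((x4 NAND x4) NAND (x1 NAND x1)) NAND (x5 NAND ((x4 NAND x4) NAND (x1 NAND x1)))))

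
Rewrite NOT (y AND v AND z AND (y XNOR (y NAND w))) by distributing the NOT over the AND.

NOT y OR NOT v OR NOT z OR NOT (y XNOR (y NAND w))
De Morgan's: NOT(AND of terms) = OR of negations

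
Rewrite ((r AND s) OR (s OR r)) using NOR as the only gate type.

((((r NOR r) NOR (s NOR s)) NOR ((s NOR r) NOR (s NOR r))) NOR (((r NOR r) NOR (s NOR s)) NOR ((s NOR r) NOR (s NOR r))))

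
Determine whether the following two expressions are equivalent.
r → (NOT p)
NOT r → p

No, Inverse is not equivalent to original (counterexample: p=0, r=0)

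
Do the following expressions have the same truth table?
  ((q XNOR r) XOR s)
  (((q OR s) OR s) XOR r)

No. Counterexample: with r=0, s=0, q=0, Expression 1 = 1 but Expression 2 = 0.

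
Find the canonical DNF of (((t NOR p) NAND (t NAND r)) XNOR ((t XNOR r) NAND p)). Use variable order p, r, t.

(NOT p AND NOT r AND t) OR (NOT p AND r AND t) OR (p AND NOT r AND t) OR (p AND r AND NOT t)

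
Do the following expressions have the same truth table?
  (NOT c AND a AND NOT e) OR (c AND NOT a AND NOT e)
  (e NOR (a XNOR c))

Yes, they are equivalent — the two output columns agree on all 8 assignments:
c | a | e | Expression 1 | Expression 2
---------------------------------------
0 | 0 | 0 | 0 | 0
0 | 0 | 1 | 0 | 0
0 | 1 | 0 | 1 | 1
0 | 1 | 1 | 0 | 0
1 | 0 | 0 | 1 | 1
1 | 0 | 1 | 0 | 0
1 | 1 | 0 | 0 | 0
1 | 1 | 1 | 0 | 0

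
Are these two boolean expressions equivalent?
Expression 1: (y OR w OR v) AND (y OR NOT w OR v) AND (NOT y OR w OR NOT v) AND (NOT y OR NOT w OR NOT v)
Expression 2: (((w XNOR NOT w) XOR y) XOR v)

Yes, they are equivalent — the two output columns agree on all 8 assignments:
y | w | v | Expression 1 | Expression 2
---------------------------------------
0 | 0 | 0 | 0 | 0
0 | 0 | 1 | 1 | 1
0 | 1 | 0 | 0 | 0
0 | 1 | 1 | 1 | 1
1 | 0 | 0 | 1 | 1
1 | 0 | 1 | 0 | 0
1 | 1 | 0 | 1 | 1
1 | 1 | 1 | 0 | 0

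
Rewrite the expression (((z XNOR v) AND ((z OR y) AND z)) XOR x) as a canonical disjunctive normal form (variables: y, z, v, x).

(NOT y AND NOT z AND NOT v AND x) OR (NOT y AND NOT z AND v AND x) OR (NOT y AND z AND NOT v AND x) OR (NOT y AND z AND v AND NOT x) OR (y AND NOT z AND NOT v AND x) OR (y AND NOT z AND v AND x) OR (y AND z AND NOT v AND x) OR (y AND z AND v AND NOT x)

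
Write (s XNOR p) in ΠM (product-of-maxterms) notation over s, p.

ΠM(1, 2) = (s OR NOT p) AND (NOT s OR p)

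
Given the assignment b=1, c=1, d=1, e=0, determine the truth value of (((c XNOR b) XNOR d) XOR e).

Substituting: (((1 XNOR 1) XNOR 1) XOR 0)
= 1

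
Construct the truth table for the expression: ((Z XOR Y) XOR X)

X | Z | Y | Output
------------------
0 | 0 | 0 | 0
0 | 0 | 1 | 1
0 | 1 | 0 | 1
0 | 1 | 1 | 0
1 | 0 | 0 | 1
1 | 0 | 1 | 0
1 | 1 | 0 | 0
1 | 1 | 1 | 1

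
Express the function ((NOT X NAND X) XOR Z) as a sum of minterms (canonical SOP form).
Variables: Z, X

Σm(0, 1) = (NOT Z AND NOT X) OR (NOT Z AND X)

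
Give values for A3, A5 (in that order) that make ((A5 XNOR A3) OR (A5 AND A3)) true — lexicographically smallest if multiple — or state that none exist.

A3=0, A5=0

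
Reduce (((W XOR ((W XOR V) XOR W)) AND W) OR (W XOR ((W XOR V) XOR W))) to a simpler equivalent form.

By absorption (E OR (E AND v) = E) then XOR self-cancellation ((E XOR v) XOR v = E):
= (W XOR V)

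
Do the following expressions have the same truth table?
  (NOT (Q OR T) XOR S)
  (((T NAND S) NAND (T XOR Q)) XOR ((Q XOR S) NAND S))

No. Counterexample: with T=0, Q=0, S=0, Expression 1 = 1 but Expression 2 = 0.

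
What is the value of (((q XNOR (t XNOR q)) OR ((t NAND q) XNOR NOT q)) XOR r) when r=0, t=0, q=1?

Substituting: (((1 XNOR (0 XNOR 1)) OR ((0 NAND 1) XNOR NOT 1)) XOR 0)
= 0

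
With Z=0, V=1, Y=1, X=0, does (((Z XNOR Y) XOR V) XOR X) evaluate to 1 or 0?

Substituting: (((0 XNOR 1) XOR 1) XOR 0)
= 1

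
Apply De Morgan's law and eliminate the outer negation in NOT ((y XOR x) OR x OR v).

NOT (y XOR x) AND NOT x AND NOT v
De Morgan's: NOT(OR of terms) = AND of negations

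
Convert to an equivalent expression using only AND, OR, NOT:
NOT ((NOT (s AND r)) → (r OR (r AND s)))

(NOT (s AND r)) AND NOT (r OR (r AND s))
(Negated implication: NOT(A → B) = A AND NOT B)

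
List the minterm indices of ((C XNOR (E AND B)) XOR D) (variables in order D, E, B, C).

Σm(0, 2, 4, 7, 9, 11, 13, 14) = (NOT D AND NOT E AND NOT B AND NOT C) OR (NOT D AND NOT E AND B AND NOT C) OR (NOT D AND E AND NOT B AND NOT C) OR (NOT D AND E AND B AND C) OR (D AND NOT E AND NOT B AND C) OR (D AND NOT E AND B AND C) OR (D AND E AND NOT B AND C) OR (D AND E AND B AND NOT C)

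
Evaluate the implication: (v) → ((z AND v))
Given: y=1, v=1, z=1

Antecedent (v) = 1; consequent ((z AND v)) = 1.
1 → 1 = 1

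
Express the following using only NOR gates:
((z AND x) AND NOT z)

((((z NOR z) NOR (x NOR x)) NOR ((z NOR z) NOR (x NOR x))) NOR ((z NOR z) NOR (z NOR z)))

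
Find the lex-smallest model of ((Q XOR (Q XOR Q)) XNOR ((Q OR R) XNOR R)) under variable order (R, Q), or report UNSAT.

R=1, Q=1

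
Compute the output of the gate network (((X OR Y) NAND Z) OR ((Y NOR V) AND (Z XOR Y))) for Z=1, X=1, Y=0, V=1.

Substituting: (((1 OR 0) NAND 1) OR ((0 NOR 1) AND (1 XOR 0)))
= 0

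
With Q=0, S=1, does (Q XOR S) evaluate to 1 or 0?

Substituting: (0 XOR 1)
= 1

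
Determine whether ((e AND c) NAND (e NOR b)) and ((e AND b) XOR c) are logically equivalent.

No. Counterexample: with c=0, e=0, b=0, Expression 1 = 1 but Expression 2 = 0.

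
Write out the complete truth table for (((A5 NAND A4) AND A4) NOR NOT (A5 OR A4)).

A4 | A5 | Output
----------------
0 | 0 | 0
0 | 1 | 1
1 | 0 | 0
1 | 1 | 1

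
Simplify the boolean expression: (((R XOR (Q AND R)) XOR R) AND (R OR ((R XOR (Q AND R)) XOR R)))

By absorption (E AND (E OR v) = E) then XOR self-cancellation ((E XOR v) XOR v = E):
= (Q AND R)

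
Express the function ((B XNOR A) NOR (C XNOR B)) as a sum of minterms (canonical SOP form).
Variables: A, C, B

Σm(1, 6) = (NOT A AND NOT C AND B) OR (A AND C AND NOT B)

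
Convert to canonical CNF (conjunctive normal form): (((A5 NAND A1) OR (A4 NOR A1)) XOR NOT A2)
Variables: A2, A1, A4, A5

(A2 OR A1 OR A4 OR A5) AND (A2 OR A1 OR A4 OR NOT A5) AND (A2 OR A1 OR NOT A4 OR A5) AND (A2 OR A1 OR NOT A4 OR NOT A5) AND (A2 OR NOT A1 OR A4 OR A5) AND (A2 OR NOT A1 OR NOT A4 OR A5) AND (NOT A2 OR NOT A1 OR A4 OR NOT A5) AND (NOT A2 OR NOT A1 OR NOT A4 OR NOT A5)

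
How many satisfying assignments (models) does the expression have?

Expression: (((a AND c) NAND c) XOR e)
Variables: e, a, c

Satisfying assignments: (0,0,0), (0,0,1), (0,1,0), (1,1,1)
Count: 4 out of 8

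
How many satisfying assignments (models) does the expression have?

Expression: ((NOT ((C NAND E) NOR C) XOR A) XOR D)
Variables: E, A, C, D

Satisfying assignments: (0,0,0,0), (0,0,1,0), (0,1,0,1), (0,1,1,1), (1,0,0,0), (1,0,1,0), (1,1,0,1), (1,1,1,1)
Count: 8 out of 16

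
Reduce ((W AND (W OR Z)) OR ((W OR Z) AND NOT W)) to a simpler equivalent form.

By distribution ((E AND v) OR (E AND NOT v) = E):
= (W OR Z)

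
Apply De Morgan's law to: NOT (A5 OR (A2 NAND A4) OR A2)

NOT A5 AND NOT (A2 NAND A4) AND NOT A2
De Morgan's: NOT(OR of terms) = AND of negations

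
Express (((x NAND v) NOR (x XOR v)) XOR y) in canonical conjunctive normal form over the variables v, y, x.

(v OR y OR x) AND (v OR y OR NOT x) AND (NOT v OR y OR x) AND (NOT v OR NOT y OR NOT x)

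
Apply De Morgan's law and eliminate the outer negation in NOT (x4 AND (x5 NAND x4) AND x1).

NOT x4 OR NOT (x5 NAND x4) OR NOT x1
De Morgan's: NOT(AND of terms) = OR of negations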